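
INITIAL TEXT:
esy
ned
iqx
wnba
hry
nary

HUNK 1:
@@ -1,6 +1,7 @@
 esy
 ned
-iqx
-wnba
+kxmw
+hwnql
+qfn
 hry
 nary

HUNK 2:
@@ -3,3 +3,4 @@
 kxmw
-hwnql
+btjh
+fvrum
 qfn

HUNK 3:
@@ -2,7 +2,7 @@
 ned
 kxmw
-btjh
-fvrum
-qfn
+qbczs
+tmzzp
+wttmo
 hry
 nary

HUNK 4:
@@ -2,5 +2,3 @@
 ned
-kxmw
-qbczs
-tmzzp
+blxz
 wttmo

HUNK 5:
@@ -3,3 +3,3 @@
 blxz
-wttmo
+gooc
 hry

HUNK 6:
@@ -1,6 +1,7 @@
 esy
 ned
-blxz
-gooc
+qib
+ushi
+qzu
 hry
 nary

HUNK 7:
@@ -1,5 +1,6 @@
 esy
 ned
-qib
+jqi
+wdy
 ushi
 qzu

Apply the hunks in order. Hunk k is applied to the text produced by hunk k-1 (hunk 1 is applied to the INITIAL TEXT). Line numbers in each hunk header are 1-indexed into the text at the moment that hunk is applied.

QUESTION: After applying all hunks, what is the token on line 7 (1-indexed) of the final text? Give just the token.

Hunk 1: at line 1 remove [iqx,wnba] add [kxmw,hwnql,qfn] -> 7 lines: esy ned kxmw hwnql qfn hry nary
Hunk 2: at line 3 remove [hwnql] add [btjh,fvrum] -> 8 lines: esy ned kxmw btjh fvrum qfn hry nary
Hunk 3: at line 2 remove [btjh,fvrum,qfn] add [qbczs,tmzzp,wttmo] -> 8 lines: esy ned kxmw qbczs tmzzp wttmo hry nary
Hunk 4: at line 2 remove [kxmw,qbczs,tmzzp] add [blxz] -> 6 lines: esy ned blxz wttmo hry nary
Hunk 5: at line 3 remove [wttmo] add [gooc] -> 6 lines: esy ned blxz gooc hry nary
Hunk 6: at line 1 remove [blxz,gooc] add [qib,ushi,qzu] -> 7 lines: esy ned qib ushi qzu hry nary
Hunk 7: at line 1 remove [qib] add [jqi,wdy] -> 8 lines: esy ned jqi wdy ushi qzu hry nary
Final line 7: hry

Answer: hry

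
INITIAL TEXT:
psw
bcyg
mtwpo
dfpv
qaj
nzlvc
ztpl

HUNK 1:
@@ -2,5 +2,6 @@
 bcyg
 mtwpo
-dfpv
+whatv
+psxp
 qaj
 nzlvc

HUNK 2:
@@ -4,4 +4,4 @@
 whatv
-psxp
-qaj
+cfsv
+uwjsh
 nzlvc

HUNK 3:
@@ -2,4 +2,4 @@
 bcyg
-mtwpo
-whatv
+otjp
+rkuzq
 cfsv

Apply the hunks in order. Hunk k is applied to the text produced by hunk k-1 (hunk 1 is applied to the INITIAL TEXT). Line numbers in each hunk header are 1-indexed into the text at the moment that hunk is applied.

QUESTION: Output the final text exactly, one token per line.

Hunk 1: at line 2 remove [dfpv] add [whatv,psxp] -> 8 lines: psw bcyg mtwpo whatv psxp qaj nzlvc ztpl
Hunk 2: at line 4 remove [psxp,qaj] add [cfsv,uwjsh] -> 8 lines: psw bcyg mtwpo whatv cfsv uwjsh nzlvc ztpl
Hunk 3: at line 2 remove [mtwpo,whatv] add [otjp,rkuzq] -> 8 lines: psw bcyg otjp rkuzq cfsv uwjsh nzlvc ztpl

Answer: psw
bcyg
otjp
rkuzq
cfsv
uwjsh
nzlvc
ztpl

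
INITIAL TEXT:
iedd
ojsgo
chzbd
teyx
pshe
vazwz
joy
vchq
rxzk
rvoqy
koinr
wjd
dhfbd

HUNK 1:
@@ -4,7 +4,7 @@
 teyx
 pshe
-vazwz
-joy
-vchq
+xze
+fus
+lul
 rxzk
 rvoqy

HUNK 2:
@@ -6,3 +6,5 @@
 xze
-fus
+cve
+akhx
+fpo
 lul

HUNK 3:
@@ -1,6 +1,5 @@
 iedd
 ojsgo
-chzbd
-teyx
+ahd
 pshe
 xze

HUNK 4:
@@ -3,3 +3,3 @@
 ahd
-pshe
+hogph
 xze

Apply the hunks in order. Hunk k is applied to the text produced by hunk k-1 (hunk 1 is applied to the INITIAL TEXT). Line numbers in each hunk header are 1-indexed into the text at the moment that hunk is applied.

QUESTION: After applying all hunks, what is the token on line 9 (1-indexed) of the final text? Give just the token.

Hunk 1: at line 4 remove [vazwz,joy,vchq] add [xze,fus,lul] -> 13 lines: iedd ojsgo chzbd teyx pshe xze fus lul rxzk rvoqy koinr wjd dhfbd
Hunk 2: at line 6 remove [fus] add [cve,akhx,fpo] -> 15 lines: iedd ojsgo chzbd teyx pshe xze cve akhx fpo lul rxzk rvoqy koinr wjd dhfbd
Hunk 3: at line 1 remove [chzbd,teyx] add [ahd] -> 14 lines: iedd ojsgo ahd pshe xze cve akhx fpo lul rxzk rvoqy koinr wjd dhfbd
Hunk 4: at line 3 remove [pshe] add [hogph] -> 14 lines: iedd ojsgo ahd hogph xze cve akhx fpo lul rxzk rvoqy koinr wjd dhfbd
Final line 9: lul

Answer: lul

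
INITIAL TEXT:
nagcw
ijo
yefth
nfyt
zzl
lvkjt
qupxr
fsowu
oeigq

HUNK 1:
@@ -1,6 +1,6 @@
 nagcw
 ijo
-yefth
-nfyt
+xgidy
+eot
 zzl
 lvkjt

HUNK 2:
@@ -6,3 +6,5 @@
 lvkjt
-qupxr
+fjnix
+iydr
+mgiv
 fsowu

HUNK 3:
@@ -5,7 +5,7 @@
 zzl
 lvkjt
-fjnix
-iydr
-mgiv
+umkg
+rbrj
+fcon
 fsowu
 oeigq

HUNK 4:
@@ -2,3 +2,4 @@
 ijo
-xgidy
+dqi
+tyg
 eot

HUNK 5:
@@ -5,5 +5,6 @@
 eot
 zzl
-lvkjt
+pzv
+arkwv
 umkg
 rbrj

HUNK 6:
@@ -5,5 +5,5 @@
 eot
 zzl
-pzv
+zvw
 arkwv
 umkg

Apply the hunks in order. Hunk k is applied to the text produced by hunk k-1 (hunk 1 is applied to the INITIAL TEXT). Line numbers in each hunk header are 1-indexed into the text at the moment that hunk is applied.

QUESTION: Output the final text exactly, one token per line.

Answer: nagcw
ijo
dqi
tyg
eot
zzl
zvw
arkwv
umkg
rbrj
fcon
fsowu
oeigq

Derivation:
Hunk 1: at line 1 remove [yefth,nfyt] add [xgidy,eot] -> 9 lines: nagcw ijo xgidy eot zzl lvkjt qupxr fsowu oeigq
Hunk 2: at line 6 remove [qupxr] add [fjnix,iydr,mgiv] -> 11 lines: nagcw ijo xgidy eot zzl lvkjt fjnix iydr mgiv fsowu oeigq
Hunk 3: at line 5 remove [fjnix,iydr,mgiv] add [umkg,rbrj,fcon] -> 11 lines: nagcw ijo xgidy eot zzl lvkjt umkg rbrj fcon fsowu oeigq
Hunk 4: at line 2 remove [xgidy] add [dqi,tyg] -> 12 lines: nagcw ijo dqi tyg eot zzl lvkjt umkg rbrj fcon fsowu oeigq
Hunk 5: at line 5 remove [lvkjt] add [pzv,arkwv] -> 13 lines: nagcw ijo dqi tyg eot zzl pzv arkwv umkg rbrj fcon fsowu oeigq
Hunk 6: at line 5 remove [pzv] add [zvw] -> 13 lines: nagcw ijo dqi tyg eot zzl zvw arkwv umkg rbrj fcon fsowu oeigq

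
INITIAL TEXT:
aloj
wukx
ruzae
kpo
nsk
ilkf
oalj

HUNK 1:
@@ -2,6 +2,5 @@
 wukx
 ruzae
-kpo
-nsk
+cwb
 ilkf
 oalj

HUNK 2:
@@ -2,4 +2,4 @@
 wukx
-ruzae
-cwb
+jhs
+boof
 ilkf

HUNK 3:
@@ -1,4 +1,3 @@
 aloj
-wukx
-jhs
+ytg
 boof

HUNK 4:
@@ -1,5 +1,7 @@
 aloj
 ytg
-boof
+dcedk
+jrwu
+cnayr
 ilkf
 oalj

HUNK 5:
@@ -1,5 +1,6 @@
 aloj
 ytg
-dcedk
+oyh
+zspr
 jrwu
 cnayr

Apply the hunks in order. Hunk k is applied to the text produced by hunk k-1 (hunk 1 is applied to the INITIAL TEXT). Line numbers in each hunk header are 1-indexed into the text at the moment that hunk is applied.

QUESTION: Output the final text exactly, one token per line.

Hunk 1: at line 2 remove [kpo,nsk] add [cwb] -> 6 lines: aloj wukx ruzae cwb ilkf oalj
Hunk 2: at line 2 remove [ruzae,cwb] add [jhs,boof] -> 6 lines: aloj wukx jhs boof ilkf oalj
Hunk 3: at line 1 remove [wukx,jhs] add [ytg] -> 5 lines: aloj ytg boof ilkf oalj
Hunk 4: at line 1 remove [boof] add [dcedk,jrwu,cnayr] -> 7 lines: aloj ytg dcedk jrwu cnayr ilkf oalj
Hunk 5: at line 1 remove [dcedk] add [oyh,zspr] -> 8 lines: aloj ytg oyh zspr jrwu cnayr ilkf oalj

Answer: aloj
ytg
oyh
zspr
jrwu
cnayr
ilkf
oalj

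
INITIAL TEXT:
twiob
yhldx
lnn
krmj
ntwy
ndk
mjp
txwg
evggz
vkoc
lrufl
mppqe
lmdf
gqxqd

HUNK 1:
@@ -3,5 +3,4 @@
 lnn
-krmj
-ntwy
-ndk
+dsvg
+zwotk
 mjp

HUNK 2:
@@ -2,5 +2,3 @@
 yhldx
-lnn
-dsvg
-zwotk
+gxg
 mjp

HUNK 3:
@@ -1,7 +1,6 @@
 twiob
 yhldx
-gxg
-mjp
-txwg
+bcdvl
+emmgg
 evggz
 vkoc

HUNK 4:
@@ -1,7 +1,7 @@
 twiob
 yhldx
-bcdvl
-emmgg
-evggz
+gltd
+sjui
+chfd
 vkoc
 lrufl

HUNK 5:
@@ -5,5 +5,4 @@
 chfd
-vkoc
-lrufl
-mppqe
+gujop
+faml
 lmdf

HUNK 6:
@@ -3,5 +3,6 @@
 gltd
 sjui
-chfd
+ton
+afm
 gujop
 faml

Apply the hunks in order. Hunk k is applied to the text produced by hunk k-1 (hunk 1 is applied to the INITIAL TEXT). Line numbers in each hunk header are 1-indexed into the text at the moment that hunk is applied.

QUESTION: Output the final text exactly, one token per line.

Answer: twiob
yhldx
gltd
sjui
ton
afm
gujop
faml
lmdf
gqxqd

Derivation:
Hunk 1: at line 3 remove [krmj,ntwy,ndk] add [dsvg,zwotk] -> 13 lines: twiob yhldx lnn dsvg zwotk mjp txwg evggz vkoc lrufl mppqe lmdf gqxqd
Hunk 2: at line 2 remove [lnn,dsvg,zwotk] add [gxg] -> 11 lines: twiob yhldx gxg mjp txwg evggz vkoc lrufl mppqe lmdf gqxqd
Hunk 3: at line 1 remove [gxg,mjp,txwg] add [bcdvl,emmgg] -> 10 lines: twiob yhldx bcdvl emmgg evggz vkoc lrufl mppqe lmdf gqxqd
Hunk 4: at line 1 remove [bcdvl,emmgg,evggz] add [gltd,sjui,chfd] -> 10 lines: twiob yhldx gltd sjui chfd vkoc lrufl mppqe lmdf gqxqd
Hunk 5: at line 5 remove [vkoc,lrufl,mppqe] add [gujop,faml] -> 9 lines: twiob yhldx gltd sjui chfd gujop faml lmdf gqxqd
Hunk 6: at line 3 remove [chfd] add [ton,afm] -> 10 lines: twiob yhldx gltd sjui ton afm gujop faml lmdf gqxqd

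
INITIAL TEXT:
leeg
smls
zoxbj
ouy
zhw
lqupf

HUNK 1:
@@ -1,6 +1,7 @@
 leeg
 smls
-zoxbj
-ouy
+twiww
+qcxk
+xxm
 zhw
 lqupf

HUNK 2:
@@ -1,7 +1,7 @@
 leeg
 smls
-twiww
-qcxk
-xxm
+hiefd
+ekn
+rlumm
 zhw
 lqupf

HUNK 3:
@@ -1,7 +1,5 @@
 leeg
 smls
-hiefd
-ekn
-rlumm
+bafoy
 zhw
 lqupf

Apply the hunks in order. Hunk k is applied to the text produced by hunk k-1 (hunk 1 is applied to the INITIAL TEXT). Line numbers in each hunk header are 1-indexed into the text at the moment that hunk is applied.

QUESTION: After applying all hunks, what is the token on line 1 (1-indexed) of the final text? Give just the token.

Answer: leeg

Derivation:
Hunk 1: at line 1 remove [zoxbj,ouy] add [twiww,qcxk,xxm] -> 7 lines: leeg smls twiww qcxk xxm zhw lqupf
Hunk 2: at line 1 remove [twiww,qcxk,xxm] add [hiefd,ekn,rlumm] -> 7 lines: leeg smls hiefd ekn rlumm zhw lqupf
Hunk 3: at line 1 remove [hiefd,ekn,rlumm] add [bafoy] -> 5 lines: leeg smls bafoy zhw lqupf
Final line 1: leeg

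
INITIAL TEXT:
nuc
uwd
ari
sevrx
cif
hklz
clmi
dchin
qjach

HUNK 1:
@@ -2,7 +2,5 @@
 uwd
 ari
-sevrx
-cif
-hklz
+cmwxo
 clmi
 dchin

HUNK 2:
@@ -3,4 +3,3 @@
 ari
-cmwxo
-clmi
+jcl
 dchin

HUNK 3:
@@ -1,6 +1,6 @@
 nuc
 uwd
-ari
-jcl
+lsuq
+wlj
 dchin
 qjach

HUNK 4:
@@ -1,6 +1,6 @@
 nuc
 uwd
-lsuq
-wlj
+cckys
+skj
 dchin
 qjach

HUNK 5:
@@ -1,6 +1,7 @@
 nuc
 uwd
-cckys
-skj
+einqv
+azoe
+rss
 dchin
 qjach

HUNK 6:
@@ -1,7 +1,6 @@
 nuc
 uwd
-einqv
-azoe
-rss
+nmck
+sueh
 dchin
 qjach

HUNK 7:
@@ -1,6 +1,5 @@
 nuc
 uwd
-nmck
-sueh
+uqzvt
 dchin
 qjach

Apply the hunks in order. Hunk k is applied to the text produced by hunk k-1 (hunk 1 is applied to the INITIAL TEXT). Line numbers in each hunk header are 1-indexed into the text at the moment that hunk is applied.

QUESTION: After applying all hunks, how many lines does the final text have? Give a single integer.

Answer: 5

Derivation:
Hunk 1: at line 2 remove [sevrx,cif,hklz] add [cmwxo] -> 7 lines: nuc uwd ari cmwxo clmi dchin qjach
Hunk 2: at line 3 remove [cmwxo,clmi] add [jcl] -> 6 lines: nuc uwd ari jcl dchin qjach
Hunk 3: at line 1 remove [ari,jcl] add [lsuq,wlj] -> 6 lines: nuc uwd lsuq wlj dchin qjach
Hunk 4: at line 1 remove [lsuq,wlj] add [cckys,skj] -> 6 lines: nuc uwd cckys skj dchin qjach
Hunk 5: at line 1 remove [cckys,skj] add [einqv,azoe,rss] -> 7 lines: nuc uwd einqv azoe rss dchin qjach
Hunk 6: at line 1 remove [einqv,azoe,rss] add [nmck,sueh] -> 6 lines: nuc uwd nmck sueh dchin qjach
Hunk 7: at line 1 remove [nmck,sueh] add [uqzvt] -> 5 lines: nuc uwd uqzvt dchin qjach
Final line count: 5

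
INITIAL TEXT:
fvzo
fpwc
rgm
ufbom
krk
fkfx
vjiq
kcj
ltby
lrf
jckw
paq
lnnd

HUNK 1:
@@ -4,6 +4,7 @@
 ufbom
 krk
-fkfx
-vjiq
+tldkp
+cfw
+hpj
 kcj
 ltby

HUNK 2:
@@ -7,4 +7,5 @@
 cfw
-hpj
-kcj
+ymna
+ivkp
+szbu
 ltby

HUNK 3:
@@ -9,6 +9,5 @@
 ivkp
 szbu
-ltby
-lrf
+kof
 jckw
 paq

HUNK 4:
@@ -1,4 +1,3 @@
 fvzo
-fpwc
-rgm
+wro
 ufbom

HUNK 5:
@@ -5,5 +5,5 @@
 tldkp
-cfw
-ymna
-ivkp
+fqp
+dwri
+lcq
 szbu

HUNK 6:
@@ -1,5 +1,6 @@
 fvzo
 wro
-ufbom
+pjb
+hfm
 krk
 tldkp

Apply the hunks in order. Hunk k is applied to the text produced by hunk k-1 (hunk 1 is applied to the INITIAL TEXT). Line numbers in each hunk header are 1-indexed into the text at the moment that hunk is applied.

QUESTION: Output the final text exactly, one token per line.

Answer: fvzo
wro
pjb
hfm
krk
tldkp
fqp
dwri
lcq
szbu
kof
jckw
paq
lnnd

Derivation:
Hunk 1: at line 4 remove [fkfx,vjiq] add [tldkp,cfw,hpj] -> 14 lines: fvzo fpwc rgm ufbom krk tldkp cfw hpj kcj ltby lrf jckw paq lnnd
Hunk 2: at line 7 remove [hpj,kcj] add [ymna,ivkp,szbu] -> 15 lines: fvzo fpwc rgm ufbom krk tldkp cfw ymna ivkp szbu ltby lrf jckw paq lnnd
Hunk 3: at line 9 remove [ltby,lrf] add [kof] -> 14 lines: fvzo fpwc rgm ufbom krk tldkp cfw ymna ivkp szbu kof jckw paq lnnd
Hunk 4: at line 1 remove [fpwc,rgm] add [wro] -> 13 lines: fvzo wro ufbom krk tldkp cfw ymna ivkp szbu kof jckw paq lnnd
Hunk 5: at line 5 remove [cfw,ymna,ivkp] add [fqp,dwri,lcq] -> 13 lines: fvzo wro ufbom krk tldkp fqp dwri lcq szbu kof jckw paq lnnd
Hunk 6: at line 1 remove [ufbom] add [pjb,hfm] -> 14 lines: fvzo wro pjb hfm krk tldkp fqp dwri lcq szbu kof jckw paq lnnd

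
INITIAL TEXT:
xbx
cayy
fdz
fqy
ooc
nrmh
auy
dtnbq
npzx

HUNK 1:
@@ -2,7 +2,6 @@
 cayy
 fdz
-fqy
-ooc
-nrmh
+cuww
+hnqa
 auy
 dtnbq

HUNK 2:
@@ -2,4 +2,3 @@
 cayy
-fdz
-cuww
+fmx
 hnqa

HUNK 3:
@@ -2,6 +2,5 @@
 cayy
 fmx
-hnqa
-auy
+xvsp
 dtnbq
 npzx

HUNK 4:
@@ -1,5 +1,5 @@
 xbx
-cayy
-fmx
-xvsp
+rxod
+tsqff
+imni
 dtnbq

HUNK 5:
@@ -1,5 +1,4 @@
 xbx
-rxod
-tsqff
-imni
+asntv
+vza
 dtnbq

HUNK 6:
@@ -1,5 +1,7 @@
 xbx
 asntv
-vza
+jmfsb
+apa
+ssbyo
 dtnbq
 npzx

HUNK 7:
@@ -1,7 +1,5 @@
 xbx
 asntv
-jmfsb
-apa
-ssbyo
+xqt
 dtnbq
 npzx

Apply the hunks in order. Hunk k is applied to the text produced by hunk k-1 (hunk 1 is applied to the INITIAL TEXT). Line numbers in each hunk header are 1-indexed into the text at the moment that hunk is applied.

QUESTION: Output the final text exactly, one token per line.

Answer: xbx
asntv
xqt
dtnbq
npzx

Derivation:
Hunk 1: at line 2 remove [fqy,ooc,nrmh] add [cuww,hnqa] -> 8 lines: xbx cayy fdz cuww hnqa auy dtnbq npzx
Hunk 2: at line 2 remove [fdz,cuww] add [fmx] -> 7 lines: xbx cayy fmx hnqa auy dtnbq npzx
Hunk 3: at line 2 remove [hnqa,auy] add [xvsp] -> 6 lines: xbx cayy fmx xvsp dtnbq npzx
Hunk 4: at line 1 remove [cayy,fmx,xvsp] add [rxod,tsqff,imni] -> 6 lines: xbx rxod tsqff imni dtnbq npzx
Hunk 5: at line 1 remove [rxod,tsqff,imni] add [asntv,vza] -> 5 lines: xbx asntv vza dtnbq npzx
Hunk 6: at line 1 remove [vza] add [jmfsb,apa,ssbyo] -> 7 lines: xbx asntv jmfsb apa ssbyo dtnbq npzx
Hunk 7: at line 1 remove [jmfsb,apa,ssbyo] add [xqt] -> 5 lines: xbx asntv xqt dtnbq npzx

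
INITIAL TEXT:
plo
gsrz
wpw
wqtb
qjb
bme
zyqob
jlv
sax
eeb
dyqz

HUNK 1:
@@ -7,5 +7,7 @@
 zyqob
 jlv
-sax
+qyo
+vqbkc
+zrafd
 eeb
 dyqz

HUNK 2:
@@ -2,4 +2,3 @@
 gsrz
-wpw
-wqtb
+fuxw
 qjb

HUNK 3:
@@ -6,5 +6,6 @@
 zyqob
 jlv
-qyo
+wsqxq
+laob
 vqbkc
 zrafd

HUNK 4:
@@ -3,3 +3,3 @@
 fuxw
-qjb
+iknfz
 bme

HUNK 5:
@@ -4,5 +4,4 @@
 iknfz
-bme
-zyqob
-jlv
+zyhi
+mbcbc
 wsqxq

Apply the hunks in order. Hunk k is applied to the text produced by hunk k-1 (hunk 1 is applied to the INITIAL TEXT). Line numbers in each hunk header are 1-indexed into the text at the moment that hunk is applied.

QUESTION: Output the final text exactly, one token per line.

Answer: plo
gsrz
fuxw
iknfz
zyhi
mbcbc
wsqxq
laob
vqbkc
zrafd
eeb
dyqz

Derivation:
Hunk 1: at line 7 remove [sax] add [qyo,vqbkc,zrafd] -> 13 lines: plo gsrz wpw wqtb qjb bme zyqob jlv qyo vqbkc zrafd eeb dyqz
Hunk 2: at line 2 remove [wpw,wqtb] add [fuxw] -> 12 lines: plo gsrz fuxw qjb bme zyqob jlv qyo vqbkc zrafd eeb dyqz
Hunk 3: at line 6 remove [qyo] add [wsqxq,laob] -> 13 lines: plo gsrz fuxw qjb bme zyqob jlv wsqxq laob vqbkc zrafd eeb dyqz
Hunk 4: at line 3 remove [qjb] add [iknfz] -> 13 lines: plo gsrz fuxw iknfz bme zyqob jlv wsqxq laob vqbkc zrafd eeb dyqz
Hunk 5: at line 4 remove [bme,zyqob,jlv] add [zyhi,mbcbc] -> 12 lines: plo gsrz fuxw iknfz zyhi mbcbc wsqxq laob vqbkc zrafd eeb dyqz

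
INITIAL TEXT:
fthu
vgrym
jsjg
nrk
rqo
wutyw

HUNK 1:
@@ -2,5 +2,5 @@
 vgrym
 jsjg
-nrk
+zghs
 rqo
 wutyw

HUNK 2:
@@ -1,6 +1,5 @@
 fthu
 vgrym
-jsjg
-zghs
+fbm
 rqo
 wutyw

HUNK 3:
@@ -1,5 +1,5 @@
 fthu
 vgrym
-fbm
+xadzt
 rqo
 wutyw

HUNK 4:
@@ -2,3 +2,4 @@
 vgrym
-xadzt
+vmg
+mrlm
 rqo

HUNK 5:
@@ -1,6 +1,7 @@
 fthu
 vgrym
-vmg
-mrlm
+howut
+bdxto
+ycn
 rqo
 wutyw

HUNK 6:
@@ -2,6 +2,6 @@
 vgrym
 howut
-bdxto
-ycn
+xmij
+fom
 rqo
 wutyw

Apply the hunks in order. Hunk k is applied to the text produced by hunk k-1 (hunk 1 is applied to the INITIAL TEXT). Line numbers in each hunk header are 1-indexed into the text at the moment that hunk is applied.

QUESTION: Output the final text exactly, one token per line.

Hunk 1: at line 2 remove [nrk] add [zghs] -> 6 lines: fthu vgrym jsjg zghs rqo wutyw
Hunk 2: at line 1 remove [jsjg,zghs] add [fbm] -> 5 lines: fthu vgrym fbm rqo wutyw
Hunk 3: at line 1 remove [fbm] add [xadzt] -> 5 lines: fthu vgrym xadzt rqo wutyw
Hunk 4: at line 2 remove [xadzt] add [vmg,mrlm] -> 6 lines: fthu vgrym vmg mrlm rqo wutyw
Hunk 5: at line 1 remove [vmg,mrlm] add [howut,bdxto,ycn] -> 7 lines: fthu vgrym howut bdxto ycn rqo wutyw
Hunk 6: at line 2 remove [bdxto,ycn] add [xmij,fom] -> 7 lines: fthu vgrym howut xmij fom rqo wutyw

Answer: fthu
vgrym
howut
xmij
fom
rqo
wutyw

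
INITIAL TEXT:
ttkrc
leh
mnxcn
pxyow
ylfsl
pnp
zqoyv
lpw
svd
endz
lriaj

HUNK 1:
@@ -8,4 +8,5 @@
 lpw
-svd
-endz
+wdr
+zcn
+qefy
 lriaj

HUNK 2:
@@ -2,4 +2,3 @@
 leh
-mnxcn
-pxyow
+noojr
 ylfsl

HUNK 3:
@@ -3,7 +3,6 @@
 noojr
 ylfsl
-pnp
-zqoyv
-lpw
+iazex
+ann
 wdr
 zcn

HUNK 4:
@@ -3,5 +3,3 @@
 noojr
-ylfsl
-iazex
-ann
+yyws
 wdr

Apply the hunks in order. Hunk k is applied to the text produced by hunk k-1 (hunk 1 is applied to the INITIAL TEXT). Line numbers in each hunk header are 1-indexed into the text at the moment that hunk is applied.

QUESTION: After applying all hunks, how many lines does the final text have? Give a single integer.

Answer: 8

Derivation:
Hunk 1: at line 8 remove [svd,endz] add [wdr,zcn,qefy] -> 12 lines: ttkrc leh mnxcn pxyow ylfsl pnp zqoyv lpw wdr zcn qefy lriaj
Hunk 2: at line 2 remove [mnxcn,pxyow] add [noojr] -> 11 lines: ttkrc leh noojr ylfsl pnp zqoyv lpw wdr zcn qefy lriaj
Hunk 3: at line 3 remove [pnp,zqoyv,lpw] add [iazex,ann] -> 10 lines: ttkrc leh noojr ylfsl iazex ann wdr zcn qefy lriaj
Hunk 4: at line 3 remove [ylfsl,iazex,ann] add [yyws] -> 8 lines: ttkrc leh noojr yyws wdr zcn qefy lriaj
Final line count: 8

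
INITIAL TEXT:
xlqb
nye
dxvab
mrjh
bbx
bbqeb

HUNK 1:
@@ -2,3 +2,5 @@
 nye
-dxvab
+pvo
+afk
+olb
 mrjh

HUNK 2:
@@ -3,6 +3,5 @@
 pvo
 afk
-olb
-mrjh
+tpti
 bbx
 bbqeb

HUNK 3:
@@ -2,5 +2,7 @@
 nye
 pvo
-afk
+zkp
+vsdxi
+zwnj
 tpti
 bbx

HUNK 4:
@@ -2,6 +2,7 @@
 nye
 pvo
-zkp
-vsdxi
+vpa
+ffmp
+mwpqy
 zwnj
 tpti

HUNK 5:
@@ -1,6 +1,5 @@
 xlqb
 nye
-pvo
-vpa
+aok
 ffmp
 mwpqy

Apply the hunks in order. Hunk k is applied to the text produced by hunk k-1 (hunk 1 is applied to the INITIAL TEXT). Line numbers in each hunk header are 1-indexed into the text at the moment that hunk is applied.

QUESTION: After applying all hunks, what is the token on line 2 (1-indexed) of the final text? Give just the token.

Hunk 1: at line 2 remove [dxvab] add [pvo,afk,olb] -> 8 lines: xlqb nye pvo afk olb mrjh bbx bbqeb
Hunk 2: at line 3 remove [olb,mrjh] add [tpti] -> 7 lines: xlqb nye pvo afk tpti bbx bbqeb
Hunk 3: at line 2 remove [afk] add [zkp,vsdxi,zwnj] -> 9 lines: xlqb nye pvo zkp vsdxi zwnj tpti bbx bbqeb
Hunk 4: at line 2 remove [zkp,vsdxi] add [vpa,ffmp,mwpqy] -> 10 lines: xlqb nye pvo vpa ffmp mwpqy zwnj tpti bbx bbqeb
Hunk 5: at line 1 remove [pvo,vpa] add [aok] -> 9 lines: xlqb nye aok ffmp mwpqy zwnj tpti bbx bbqeb
Final line 2: nye

Answer: nye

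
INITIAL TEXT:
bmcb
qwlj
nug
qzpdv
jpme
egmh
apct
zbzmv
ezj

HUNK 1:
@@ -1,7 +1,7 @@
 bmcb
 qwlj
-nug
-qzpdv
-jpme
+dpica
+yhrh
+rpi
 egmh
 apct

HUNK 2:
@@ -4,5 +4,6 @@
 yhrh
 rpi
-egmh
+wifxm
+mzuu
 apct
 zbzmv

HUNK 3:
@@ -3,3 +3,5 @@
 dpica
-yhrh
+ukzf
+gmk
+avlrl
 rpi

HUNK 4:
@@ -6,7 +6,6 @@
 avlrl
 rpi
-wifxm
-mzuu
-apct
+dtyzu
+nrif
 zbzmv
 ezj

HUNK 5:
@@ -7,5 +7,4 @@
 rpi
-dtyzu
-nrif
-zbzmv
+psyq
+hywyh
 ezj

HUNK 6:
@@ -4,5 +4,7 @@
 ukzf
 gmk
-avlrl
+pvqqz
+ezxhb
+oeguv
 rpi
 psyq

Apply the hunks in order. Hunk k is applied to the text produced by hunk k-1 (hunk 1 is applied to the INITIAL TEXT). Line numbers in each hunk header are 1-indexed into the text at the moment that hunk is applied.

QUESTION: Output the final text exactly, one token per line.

Answer: bmcb
qwlj
dpica
ukzf
gmk
pvqqz
ezxhb
oeguv
rpi
psyq
hywyh
ezj

Derivation:
Hunk 1: at line 1 remove [nug,qzpdv,jpme] add [dpica,yhrh,rpi] -> 9 lines: bmcb qwlj dpica yhrh rpi egmh apct zbzmv ezj
Hunk 2: at line 4 remove [egmh] add [wifxm,mzuu] -> 10 lines: bmcb qwlj dpica yhrh rpi wifxm mzuu apct zbzmv ezj
Hunk 3: at line 3 remove [yhrh] add [ukzf,gmk,avlrl] -> 12 lines: bmcb qwlj dpica ukzf gmk avlrl rpi wifxm mzuu apct zbzmv ezj
Hunk 4: at line 6 remove [wifxm,mzuu,apct] add [dtyzu,nrif] -> 11 lines: bmcb qwlj dpica ukzf gmk avlrl rpi dtyzu nrif zbzmv ezj
Hunk 5: at line 7 remove [dtyzu,nrif,zbzmv] add [psyq,hywyh] -> 10 lines: bmcb qwlj dpica ukzf gmk avlrl rpi psyq hywyh ezj
Hunk 6: at line 4 remove [avlrl] add [pvqqz,ezxhb,oeguv] -> 12 lines: bmcb qwlj dpica ukzf gmk pvqqz ezxhb oeguv rpi psyq hywyh ezj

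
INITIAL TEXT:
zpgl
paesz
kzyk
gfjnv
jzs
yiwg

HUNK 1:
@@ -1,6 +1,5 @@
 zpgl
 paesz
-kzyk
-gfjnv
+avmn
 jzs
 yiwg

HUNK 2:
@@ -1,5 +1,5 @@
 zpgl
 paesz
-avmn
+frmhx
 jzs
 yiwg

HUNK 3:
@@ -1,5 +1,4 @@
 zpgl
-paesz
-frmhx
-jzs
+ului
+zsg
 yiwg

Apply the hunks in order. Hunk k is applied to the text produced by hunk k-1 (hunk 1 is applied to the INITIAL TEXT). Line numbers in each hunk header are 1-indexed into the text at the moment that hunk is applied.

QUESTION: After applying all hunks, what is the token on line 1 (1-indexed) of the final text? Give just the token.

Answer: zpgl

Derivation:
Hunk 1: at line 1 remove [kzyk,gfjnv] add [avmn] -> 5 lines: zpgl paesz avmn jzs yiwg
Hunk 2: at line 1 remove [avmn] add [frmhx] -> 5 lines: zpgl paesz frmhx jzs yiwg
Hunk 3: at line 1 remove [paesz,frmhx,jzs] add [ului,zsg] -> 4 lines: zpgl ului zsg yiwg
Final line 1: zpgl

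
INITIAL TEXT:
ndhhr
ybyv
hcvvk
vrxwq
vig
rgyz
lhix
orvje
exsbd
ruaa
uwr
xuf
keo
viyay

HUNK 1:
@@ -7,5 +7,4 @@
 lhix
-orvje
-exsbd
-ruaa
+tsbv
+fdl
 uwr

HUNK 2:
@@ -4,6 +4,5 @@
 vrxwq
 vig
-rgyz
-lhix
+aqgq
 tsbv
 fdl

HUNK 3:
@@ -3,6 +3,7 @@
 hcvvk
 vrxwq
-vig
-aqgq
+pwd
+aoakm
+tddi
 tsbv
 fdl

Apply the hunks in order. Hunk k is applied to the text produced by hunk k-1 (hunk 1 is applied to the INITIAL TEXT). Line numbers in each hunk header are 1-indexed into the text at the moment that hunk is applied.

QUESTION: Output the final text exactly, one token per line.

Hunk 1: at line 7 remove [orvje,exsbd,ruaa] add [tsbv,fdl] -> 13 lines: ndhhr ybyv hcvvk vrxwq vig rgyz lhix tsbv fdl uwr xuf keo viyay
Hunk 2: at line 4 remove [rgyz,lhix] add [aqgq] -> 12 lines: ndhhr ybyv hcvvk vrxwq vig aqgq tsbv fdl uwr xuf keo viyay
Hunk 3: at line 3 remove [vig,aqgq] add [pwd,aoakm,tddi] -> 13 lines: ndhhr ybyv hcvvk vrxwq pwd aoakm tddi tsbv fdl uwr xuf keo viyay

Answer: ndhhr
ybyv
hcvvk
vrxwq
pwd
aoakm
tddi
tsbv
fdl
uwr
xuf
keo
viyay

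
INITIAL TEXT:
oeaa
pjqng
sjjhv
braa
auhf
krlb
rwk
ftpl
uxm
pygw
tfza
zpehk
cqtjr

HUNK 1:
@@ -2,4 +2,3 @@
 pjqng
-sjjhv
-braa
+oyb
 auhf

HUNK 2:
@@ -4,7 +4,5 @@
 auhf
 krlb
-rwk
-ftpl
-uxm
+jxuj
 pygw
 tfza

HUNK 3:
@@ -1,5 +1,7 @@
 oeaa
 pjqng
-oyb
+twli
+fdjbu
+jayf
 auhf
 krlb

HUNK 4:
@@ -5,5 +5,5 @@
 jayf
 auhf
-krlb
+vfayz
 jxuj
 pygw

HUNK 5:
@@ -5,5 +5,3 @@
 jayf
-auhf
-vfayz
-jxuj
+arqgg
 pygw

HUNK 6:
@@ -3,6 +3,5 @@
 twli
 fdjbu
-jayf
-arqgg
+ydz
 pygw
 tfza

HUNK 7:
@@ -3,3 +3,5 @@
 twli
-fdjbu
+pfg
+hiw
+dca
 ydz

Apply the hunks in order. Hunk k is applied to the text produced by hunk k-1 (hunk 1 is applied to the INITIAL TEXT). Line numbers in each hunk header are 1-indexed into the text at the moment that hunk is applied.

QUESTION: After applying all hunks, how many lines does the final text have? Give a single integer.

Hunk 1: at line 2 remove [sjjhv,braa] add [oyb] -> 12 lines: oeaa pjqng oyb auhf krlb rwk ftpl uxm pygw tfza zpehk cqtjr
Hunk 2: at line 4 remove [rwk,ftpl,uxm] add [jxuj] -> 10 lines: oeaa pjqng oyb auhf krlb jxuj pygw tfza zpehk cqtjr
Hunk 3: at line 1 remove [oyb] add [twli,fdjbu,jayf] -> 12 lines: oeaa pjqng twli fdjbu jayf auhf krlb jxuj pygw tfza zpehk cqtjr
Hunk 4: at line 5 remove [krlb] add [vfayz] -> 12 lines: oeaa pjqng twli fdjbu jayf auhf vfayz jxuj pygw tfza zpehk cqtjr
Hunk 5: at line 5 remove [auhf,vfayz,jxuj] add [arqgg] -> 10 lines: oeaa pjqng twli fdjbu jayf arqgg pygw tfza zpehk cqtjr
Hunk 6: at line 3 remove [jayf,arqgg] add [ydz] -> 9 lines: oeaa pjqng twli fdjbu ydz pygw tfza zpehk cqtjr
Hunk 7: at line 3 remove [fdjbu] add [pfg,hiw,dca] -> 11 lines: oeaa pjqng twli pfg hiw dca ydz pygw tfza zpehk cqtjr
Final line count: 11

Answer: 11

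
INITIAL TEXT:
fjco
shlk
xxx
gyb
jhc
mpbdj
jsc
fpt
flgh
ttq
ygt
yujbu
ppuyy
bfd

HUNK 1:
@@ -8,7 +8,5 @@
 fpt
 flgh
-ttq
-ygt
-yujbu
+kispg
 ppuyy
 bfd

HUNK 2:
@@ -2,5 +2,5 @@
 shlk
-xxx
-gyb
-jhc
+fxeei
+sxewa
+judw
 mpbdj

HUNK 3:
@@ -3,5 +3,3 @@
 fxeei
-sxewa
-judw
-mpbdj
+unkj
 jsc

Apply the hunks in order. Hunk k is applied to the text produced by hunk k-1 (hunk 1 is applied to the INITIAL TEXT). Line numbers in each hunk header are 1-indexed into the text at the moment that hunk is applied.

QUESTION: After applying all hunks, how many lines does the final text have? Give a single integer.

Answer: 10

Derivation:
Hunk 1: at line 8 remove [ttq,ygt,yujbu] add [kispg] -> 12 lines: fjco shlk xxx gyb jhc mpbdj jsc fpt flgh kispg ppuyy bfd
Hunk 2: at line 2 remove [xxx,gyb,jhc] add [fxeei,sxewa,judw] -> 12 lines: fjco shlk fxeei sxewa judw mpbdj jsc fpt flgh kispg ppuyy bfd
Hunk 3: at line 3 remove [sxewa,judw,mpbdj] add [unkj] -> 10 lines: fjco shlk fxeei unkj jsc fpt flgh kispg ppuyy bfd
Final line count: 10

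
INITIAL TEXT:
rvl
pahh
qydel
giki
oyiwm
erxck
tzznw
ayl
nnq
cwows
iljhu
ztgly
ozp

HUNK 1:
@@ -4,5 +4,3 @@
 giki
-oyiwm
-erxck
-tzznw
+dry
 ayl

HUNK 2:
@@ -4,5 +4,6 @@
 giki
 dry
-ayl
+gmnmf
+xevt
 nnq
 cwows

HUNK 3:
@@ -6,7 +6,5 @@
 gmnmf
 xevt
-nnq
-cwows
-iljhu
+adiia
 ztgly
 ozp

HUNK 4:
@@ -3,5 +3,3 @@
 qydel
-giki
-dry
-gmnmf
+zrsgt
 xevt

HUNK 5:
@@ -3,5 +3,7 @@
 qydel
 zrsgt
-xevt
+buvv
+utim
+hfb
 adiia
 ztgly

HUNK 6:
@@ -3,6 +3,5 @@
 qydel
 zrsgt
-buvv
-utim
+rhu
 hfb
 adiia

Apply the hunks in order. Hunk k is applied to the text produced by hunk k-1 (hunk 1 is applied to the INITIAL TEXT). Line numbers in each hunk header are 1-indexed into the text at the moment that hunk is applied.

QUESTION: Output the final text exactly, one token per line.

Hunk 1: at line 4 remove [oyiwm,erxck,tzznw] add [dry] -> 11 lines: rvl pahh qydel giki dry ayl nnq cwows iljhu ztgly ozp
Hunk 2: at line 4 remove [ayl] add [gmnmf,xevt] -> 12 lines: rvl pahh qydel giki dry gmnmf xevt nnq cwows iljhu ztgly ozp
Hunk 3: at line 6 remove [nnq,cwows,iljhu] add [adiia] -> 10 lines: rvl pahh qydel giki dry gmnmf xevt adiia ztgly ozp
Hunk 4: at line 3 remove [giki,dry,gmnmf] add [zrsgt] -> 8 lines: rvl pahh qydel zrsgt xevt adiia ztgly ozp
Hunk 5: at line 3 remove [xevt] add [buvv,utim,hfb] -> 10 lines: rvl pahh qydel zrsgt buvv utim hfb adiia ztgly ozp
Hunk 6: at line 3 remove [buvv,utim] add [rhu] -> 9 lines: rvl pahh qydel zrsgt rhu hfb adiia ztgly ozp

Answer: rvl
pahh
qydel
zrsgt
rhu
hfb
adiia
ztgly
ozp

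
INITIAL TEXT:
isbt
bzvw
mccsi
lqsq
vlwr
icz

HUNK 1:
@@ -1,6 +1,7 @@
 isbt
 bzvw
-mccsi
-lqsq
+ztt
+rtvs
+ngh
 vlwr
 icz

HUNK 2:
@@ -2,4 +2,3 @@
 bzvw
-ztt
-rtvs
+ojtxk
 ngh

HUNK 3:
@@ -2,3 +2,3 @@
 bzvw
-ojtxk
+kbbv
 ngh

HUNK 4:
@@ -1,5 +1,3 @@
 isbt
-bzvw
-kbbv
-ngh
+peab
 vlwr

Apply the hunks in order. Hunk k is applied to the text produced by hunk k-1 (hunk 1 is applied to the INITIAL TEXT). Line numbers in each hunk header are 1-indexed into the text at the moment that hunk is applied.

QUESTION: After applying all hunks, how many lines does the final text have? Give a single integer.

Answer: 4

Derivation:
Hunk 1: at line 1 remove [mccsi,lqsq] add [ztt,rtvs,ngh] -> 7 lines: isbt bzvw ztt rtvs ngh vlwr icz
Hunk 2: at line 2 remove [ztt,rtvs] add [ojtxk] -> 6 lines: isbt bzvw ojtxk ngh vlwr icz
Hunk 3: at line 2 remove [ojtxk] add [kbbv] -> 6 lines: isbt bzvw kbbv ngh vlwr icz
Hunk 4: at line 1 remove [bzvw,kbbv,ngh] add [peab] -> 4 lines: isbt peab vlwr icz
Final line count: 4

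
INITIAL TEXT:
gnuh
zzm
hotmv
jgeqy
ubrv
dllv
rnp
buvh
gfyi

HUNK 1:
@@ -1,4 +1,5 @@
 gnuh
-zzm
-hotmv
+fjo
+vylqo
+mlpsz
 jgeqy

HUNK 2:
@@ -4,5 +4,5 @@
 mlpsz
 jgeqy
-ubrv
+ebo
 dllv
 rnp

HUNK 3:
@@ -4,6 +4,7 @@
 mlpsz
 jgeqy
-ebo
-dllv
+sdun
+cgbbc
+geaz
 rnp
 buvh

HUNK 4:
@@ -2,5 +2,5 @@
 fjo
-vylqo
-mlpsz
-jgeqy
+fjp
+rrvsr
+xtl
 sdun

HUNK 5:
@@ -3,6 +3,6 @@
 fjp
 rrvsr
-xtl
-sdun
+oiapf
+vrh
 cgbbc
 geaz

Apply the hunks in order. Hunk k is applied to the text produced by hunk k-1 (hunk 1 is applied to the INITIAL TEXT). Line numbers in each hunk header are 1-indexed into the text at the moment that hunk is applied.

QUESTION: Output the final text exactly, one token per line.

Answer: gnuh
fjo
fjp
rrvsr
oiapf
vrh
cgbbc
geaz
rnp
buvh
gfyi

Derivation:
Hunk 1: at line 1 remove [zzm,hotmv] add [fjo,vylqo,mlpsz] -> 10 lines: gnuh fjo vylqo mlpsz jgeqy ubrv dllv rnp buvh gfyi
Hunk 2: at line 4 remove [ubrv] add [ebo] -> 10 lines: gnuh fjo vylqo mlpsz jgeqy ebo dllv rnp buvh gfyi
Hunk 3: at line 4 remove [ebo,dllv] add [sdun,cgbbc,geaz] -> 11 lines: gnuh fjo vylqo mlpsz jgeqy sdun cgbbc geaz rnp buvh gfyi
Hunk 4: at line 2 remove [vylqo,mlpsz,jgeqy] add [fjp,rrvsr,xtl] -> 11 lines: gnuh fjo fjp rrvsr xtl sdun cgbbc geaz rnp buvh gfyi
Hunk 5: at line 3 remove [xtl,sdun] add [oiapf,vrh] -> 11 lines: gnuh fjo fjp rrvsr oiapf vrh cgbbc geaz rnp buvh gfyi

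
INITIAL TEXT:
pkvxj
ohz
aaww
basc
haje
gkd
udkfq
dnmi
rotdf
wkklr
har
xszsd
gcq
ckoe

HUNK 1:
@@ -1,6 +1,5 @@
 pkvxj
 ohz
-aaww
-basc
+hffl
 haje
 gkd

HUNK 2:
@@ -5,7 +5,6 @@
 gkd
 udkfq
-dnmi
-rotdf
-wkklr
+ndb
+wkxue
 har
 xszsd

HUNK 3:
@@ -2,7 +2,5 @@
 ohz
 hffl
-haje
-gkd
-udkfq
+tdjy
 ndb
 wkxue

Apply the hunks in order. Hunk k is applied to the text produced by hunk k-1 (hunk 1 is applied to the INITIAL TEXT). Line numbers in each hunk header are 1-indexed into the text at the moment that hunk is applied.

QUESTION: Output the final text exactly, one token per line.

Answer: pkvxj
ohz
hffl
tdjy
ndb
wkxue
har
xszsd
gcq
ckoe

Derivation:
Hunk 1: at line 1 remove [aaww,basc] add [hffl] -> 13 lines: pkvxj ohz hffl haje gkd udkfq dnmi rotdf wkklr har xszsd gcq ckoe
Hunk 2: at line 5 remove [dnmi,rotdf,wkklr] add [ndb,wkxue] -> 12 lines: pkvxj ohz hffl haje gkd udkfq ndb wkxue har xszsd gcq ckoe
Hunk 3: at line 2 remove [haje,gkd,udkfq] add [tdjy] -> 10 lines: pkvxj ohz hffl tdjy ndb wkxue har xszsd gcq ckoe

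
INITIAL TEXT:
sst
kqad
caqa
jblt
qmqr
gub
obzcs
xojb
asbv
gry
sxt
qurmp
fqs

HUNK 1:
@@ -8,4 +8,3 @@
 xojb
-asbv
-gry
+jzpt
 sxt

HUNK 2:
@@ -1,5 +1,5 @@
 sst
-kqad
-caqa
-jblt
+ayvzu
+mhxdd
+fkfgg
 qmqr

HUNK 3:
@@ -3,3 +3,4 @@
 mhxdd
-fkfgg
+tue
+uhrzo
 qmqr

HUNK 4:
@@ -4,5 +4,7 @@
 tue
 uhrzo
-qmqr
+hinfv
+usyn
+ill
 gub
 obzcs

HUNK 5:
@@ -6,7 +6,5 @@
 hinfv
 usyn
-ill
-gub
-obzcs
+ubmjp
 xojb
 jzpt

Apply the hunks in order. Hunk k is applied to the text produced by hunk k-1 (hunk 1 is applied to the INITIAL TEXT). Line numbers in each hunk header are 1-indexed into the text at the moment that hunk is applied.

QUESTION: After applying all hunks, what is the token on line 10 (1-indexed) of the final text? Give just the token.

Answer: jzpt

Derivation:
Hunk 1: at line 8 remove [asbv,gry] add [jzpt] -> 12 lines: sst kqad caqa jblt qmqr gub obzcs xojb jzpt sxt qurmp fqs
Hunk 2: at line 1 remove [kqad,caqa,jblt] add [ayvzu,mhxdd,fkfgg] -> 12 lines: sst ayvzu mhxdd fkfgg qmqr gub obzcs xojb jzpt sxt qurmp fqs
Hunk 3: at line 3 remove [fkfgg] add [tue,uhrzo] -> 13 lines: sst ayvzu mhxdd tue uhrzo qmqr gub obzcs xojb jzpt sxt qurmp fqs
Hunk 4: at line 4 remove [qmqr] add [hinfv,usyn,ill] -> 15 lines: sst ayvzu mhxdd tue uhrzo hinfv usyn ill gub obzcs xojb jzpt sxt qurmp fqs
Hunk 5: at line 6 remove [ill,gub,obzcs] add [ubmjp] -> 13 lines: sst ayvzu mhxdd tue uhrzo hinfv usyn ubmjp xojb jzpt sxt qurmp fqs
Final line 10: jzpt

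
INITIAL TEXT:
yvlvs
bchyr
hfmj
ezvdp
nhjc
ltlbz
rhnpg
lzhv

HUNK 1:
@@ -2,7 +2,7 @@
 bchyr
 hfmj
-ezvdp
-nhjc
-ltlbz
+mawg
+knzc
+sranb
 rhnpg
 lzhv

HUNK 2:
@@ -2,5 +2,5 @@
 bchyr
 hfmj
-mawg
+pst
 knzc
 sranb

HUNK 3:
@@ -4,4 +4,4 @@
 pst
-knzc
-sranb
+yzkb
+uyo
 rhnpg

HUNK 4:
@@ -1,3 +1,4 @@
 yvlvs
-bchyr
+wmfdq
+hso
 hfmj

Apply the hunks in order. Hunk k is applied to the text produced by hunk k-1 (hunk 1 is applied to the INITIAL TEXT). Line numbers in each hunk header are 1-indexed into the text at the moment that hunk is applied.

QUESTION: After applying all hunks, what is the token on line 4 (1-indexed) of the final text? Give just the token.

Hunk 1: at line 2 remove [ezvdp,nhjc,ltlbz] add [mawg,knzc,sranb] -> 8 lines: yvlvs bchyr hfmj mawg knzc sranb rhnpg lzhv
Hunk 2: at line 2 remove [mawg] add [pst] -> 8 lines: yvlvs bchyr hfmj pst knzc sranb rhnpg lzhv
Hunk 3: at line 4 remove [knzc,sranb] add [yzkb,uyo] -> 8 lines: yvlvs bchyr hfmj pst yzkb uyo rhnpg lzhv
Hunk 4: at line 1 remove [bchyr] add [wmfdq,hso] -> 9 lines: yvlvs wmfdq hso hfmj pst yzkb uyo rhnpg lzhv
Final line 4: hfmj

Answer: hfmj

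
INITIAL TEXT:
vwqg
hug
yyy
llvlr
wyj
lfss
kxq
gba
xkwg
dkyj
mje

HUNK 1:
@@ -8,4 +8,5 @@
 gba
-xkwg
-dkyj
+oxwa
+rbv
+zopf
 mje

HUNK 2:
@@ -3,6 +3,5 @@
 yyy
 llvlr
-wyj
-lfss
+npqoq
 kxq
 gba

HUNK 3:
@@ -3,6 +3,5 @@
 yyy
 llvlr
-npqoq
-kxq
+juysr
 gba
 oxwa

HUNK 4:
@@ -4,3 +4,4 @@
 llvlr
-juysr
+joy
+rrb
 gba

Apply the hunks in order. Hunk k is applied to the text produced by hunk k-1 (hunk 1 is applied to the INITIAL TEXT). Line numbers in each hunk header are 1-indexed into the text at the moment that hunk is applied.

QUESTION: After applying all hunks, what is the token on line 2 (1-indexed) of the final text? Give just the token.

Answer: hug

Derivation:
Hunk 1: at line 8 remove [xkwg,dkyj] add [oxwa,rbv,zopf] -> 12 lines: vwqg hug yyy llvlr wyj lfss kxq gba oxwa rbv zopf mje
Hunk 2: at line 3 remove [wyj,lfss] add [npqoq] -> 11 lines: vwqg hug yyy llvlr npqoq kxq gba oxwa rbv zopf mje
Hunk 3: at line 3 remove [npqoq,kxq] add [juysr] -> 10 lines: vwqg hug yyy llvlr juysr gba oxwa rbv zopf mje
Hunk 4: at line 4 remove [juysr] add [joy,rrb] -> 11 lines: vwqg hug yyy llvlr joy rrb gba oxwa rbv zopf mje
Final line 2: hug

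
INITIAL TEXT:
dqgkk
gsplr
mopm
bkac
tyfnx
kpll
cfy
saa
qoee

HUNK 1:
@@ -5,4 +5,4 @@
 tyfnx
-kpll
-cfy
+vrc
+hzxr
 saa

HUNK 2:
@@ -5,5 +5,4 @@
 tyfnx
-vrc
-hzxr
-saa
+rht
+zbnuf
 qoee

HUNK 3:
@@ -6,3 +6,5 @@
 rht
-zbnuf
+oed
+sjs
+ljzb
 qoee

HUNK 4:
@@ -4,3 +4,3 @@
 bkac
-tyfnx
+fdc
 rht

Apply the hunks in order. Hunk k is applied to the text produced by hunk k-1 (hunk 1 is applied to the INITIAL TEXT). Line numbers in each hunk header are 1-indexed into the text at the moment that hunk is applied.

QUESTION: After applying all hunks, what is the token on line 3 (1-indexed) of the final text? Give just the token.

Answer: mopm

Derivation:
Hunk 1: at line 5 remove [kpll,cfy] add [vrc,hzxr] -> 9 lines: dqgkk gsplr mopm bkac tyfnx vrc hzxr saa qoee
Hunk 2: at line 5 remove [vrc,hzxr,saa] add [rht,zbnuf] -> 8 lines: dqgkk gsplr mopm bkac tyfnx rht zbnuf qoee
Hunk 3: at line 6 remove [zbnuf] add [oed,sjs,ljzb] -> 10 lines: dqgkk gsplr mopm bkac tyfnx rht oed sjs ljzb qoee
Hunk 4: at line 4 remove [tyfnx] add [fdc] -> 10 lines: dqgkk gsplr mopm bkac fdc rht oed sjs ljzb qoee
Final line 3: mopm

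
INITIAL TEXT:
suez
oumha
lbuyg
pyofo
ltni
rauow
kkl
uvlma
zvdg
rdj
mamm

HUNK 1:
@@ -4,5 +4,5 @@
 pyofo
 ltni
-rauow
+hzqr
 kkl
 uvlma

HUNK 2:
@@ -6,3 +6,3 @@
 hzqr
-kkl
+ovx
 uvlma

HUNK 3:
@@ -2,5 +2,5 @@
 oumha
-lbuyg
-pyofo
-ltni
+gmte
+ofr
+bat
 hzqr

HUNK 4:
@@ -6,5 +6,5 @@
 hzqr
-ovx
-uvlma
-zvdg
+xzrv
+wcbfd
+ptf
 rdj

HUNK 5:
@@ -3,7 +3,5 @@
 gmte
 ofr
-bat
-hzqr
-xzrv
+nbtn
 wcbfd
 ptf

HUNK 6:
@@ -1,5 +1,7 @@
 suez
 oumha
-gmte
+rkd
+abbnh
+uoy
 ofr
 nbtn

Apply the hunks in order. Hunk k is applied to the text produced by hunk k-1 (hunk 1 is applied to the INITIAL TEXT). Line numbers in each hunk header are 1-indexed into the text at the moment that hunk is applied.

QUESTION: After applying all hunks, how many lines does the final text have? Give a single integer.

Answer: 11

Derivation:
Hunk 1: at line 4 remove [rauow] add [hzqr] -> 11 lines: suez oumha lbuyg pyofo ltni hzqr kkl uvlma zvdg rdj mamm
Hunk 2: at line 6 remove [kkl] add [ovx] -> 11 lines: suez oumha lbuyg pyofo ltni hzqr ovx uvlma zvdg rdj mamm
Hunk 3: at line 2 remove [lbuyg,pyofo,ltni] add [gmte,ofr,bat] -> 11 lines: suez oumha gmte ofr bat hzqr ovx uvlma zvdg rdj mamm
Hunk 4: at line 6 remove [ovx,uvlma,zvdg] add [xzrv,wcbfd,ptf] -> 11 lines: suez oumha gmte ofr bat hzqr xzrv wcbfd ptf rdj mamm
Hunk 5: at line 3 remove [bat,hzqr,xzrv] add [nbtn] -> 9 lines: suez oumha gmte ofr nbtn wcbfd ptf rdj mamm
Hunk 6: at line 1 remove [gmte] add [rkd,abbnh,uoy] -> 11 lines: suez oumha rkd abbnh uoy ofr nbtn wcbfd ptf rdj mamm
Final line count: 11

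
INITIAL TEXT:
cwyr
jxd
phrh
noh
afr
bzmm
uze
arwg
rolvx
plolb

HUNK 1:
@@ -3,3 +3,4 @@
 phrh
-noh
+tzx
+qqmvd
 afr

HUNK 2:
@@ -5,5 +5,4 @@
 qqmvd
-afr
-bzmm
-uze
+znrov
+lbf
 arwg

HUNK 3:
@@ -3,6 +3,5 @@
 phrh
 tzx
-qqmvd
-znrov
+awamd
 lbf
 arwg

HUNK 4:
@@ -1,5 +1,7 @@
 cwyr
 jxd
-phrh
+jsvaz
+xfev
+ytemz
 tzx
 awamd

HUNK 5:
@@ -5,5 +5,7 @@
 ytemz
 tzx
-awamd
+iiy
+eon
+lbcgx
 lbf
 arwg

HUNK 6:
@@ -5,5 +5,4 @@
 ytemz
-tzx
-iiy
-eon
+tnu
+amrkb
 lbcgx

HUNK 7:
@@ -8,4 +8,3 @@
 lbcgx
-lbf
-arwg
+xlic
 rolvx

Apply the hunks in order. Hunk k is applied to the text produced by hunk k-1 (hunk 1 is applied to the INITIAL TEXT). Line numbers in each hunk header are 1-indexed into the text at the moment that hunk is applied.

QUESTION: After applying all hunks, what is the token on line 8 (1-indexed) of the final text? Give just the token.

Answer: lbcgx

Derivation:
Hunk 1: at line 3 remove [noh] add [tzx,qqmvd] -> 11 lines: cwyr jxd phrh tzx qqmvd afr bzmm uze arwg rolvx plolb
Hunk 2: at line 5 remove [afr,bzmm,uze] add [znrov,lbf] -> 10 lines: cwyr jxd phrh tzx qqmvd znrov lbf arwg rolvx plolb
Hunk 3: at line 3 remove [qqmvd,znrov] add [awamd] -> 9 lines: cwyr jxd phrh tzx awamd lbf arwg rolvx plolb
Hunk 4: at line 1 remove [phrh] add [jsvaz,xfev,ytemz] -> 11 lines: cwyr jxd jsvaz xfev ytemz tzx awamd lbf arwg rolvx plolb
Hunk 5: at line 5 remove [awamd] add [iiy,eon,lbcgx] -> 13 lines: cwyr jxd jsvaz xfev ytemz tzx iiy eon lbcgx lbf arwg rolvx plolb
Hunk 6: at line 5 remove [tzx,iiy,eon] add [tnu,amrkb] -> 12 lines: cwyr jxd jsvaz xfev ytemz tnu amrkb lbcgx lbf arwg rolvx plolb
Hunk 7: at line 8 remove [lbf,arwg] add [xlic] -> 11 lines: cwyr jxd jsvaz xfev ytemz tnu amrkb lbcgx xlic rolvx plolb
Final line 8: lbcgx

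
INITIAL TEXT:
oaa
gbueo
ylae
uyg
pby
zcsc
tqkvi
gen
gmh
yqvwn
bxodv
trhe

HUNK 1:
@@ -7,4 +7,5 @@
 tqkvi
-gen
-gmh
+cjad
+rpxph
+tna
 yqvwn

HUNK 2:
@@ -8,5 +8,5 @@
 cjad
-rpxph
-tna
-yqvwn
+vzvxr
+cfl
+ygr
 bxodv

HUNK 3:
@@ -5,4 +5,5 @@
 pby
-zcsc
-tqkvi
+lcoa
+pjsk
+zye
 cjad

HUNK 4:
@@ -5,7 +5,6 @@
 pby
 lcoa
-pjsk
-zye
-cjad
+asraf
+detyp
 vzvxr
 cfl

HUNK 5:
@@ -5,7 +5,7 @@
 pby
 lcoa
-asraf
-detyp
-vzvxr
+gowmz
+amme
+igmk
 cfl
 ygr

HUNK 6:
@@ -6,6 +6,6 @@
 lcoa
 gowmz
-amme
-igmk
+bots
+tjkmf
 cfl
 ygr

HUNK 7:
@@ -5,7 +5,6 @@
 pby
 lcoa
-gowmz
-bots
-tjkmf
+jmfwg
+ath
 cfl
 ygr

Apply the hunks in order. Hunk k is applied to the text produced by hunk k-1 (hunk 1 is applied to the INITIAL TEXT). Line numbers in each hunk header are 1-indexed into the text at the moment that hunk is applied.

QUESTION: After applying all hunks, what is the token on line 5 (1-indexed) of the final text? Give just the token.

Hunk 1: at line 7 remove [gen,gmh] add [cjad,rpxph,tna] -> 13 lines: oaa gbueo ylae uyg pby zcsc tqkvi cjad rpxph tna yqvwn bxodv trhe
Hunk 2: at line 8 remove [rpxph,tna,yqvwn] add [vzvxr,cfl,ygr] -> 13 lines: oaa gbueo ylae uyg pby zcsc tqkvi cjad vzvxr cfl ygr bxodv trhe
Hunk 3: at line 5 remove [zcsc,tqkvi] add [lcoa,pjsk,zye] -> 14 lines: oaa gbueo ylae uyg pby lcoa pjsk zye cjad vzvxr cfl ygr bxodv trhe
Hunk 4: at line 5 remove [pjsk,zye,cjad] add [asraf,detyp] -> 13 lines: oaa gbueo ylae uyg pby lcoa asraf detyp vzvxr cfl ygr bxodv trhe
Hunk 5: at line 5 remove [asraf,detyp,vzvxr] add [gowmz,amme,igmk] -> 13 lines: oaa gbueo ylae uyg pby lcoa gowmz amme igmk cfl ygr bxodv trhe
Hunk 6: at line 6 remove [amme,igmk] add [bots,tjkmf] -> 13 lines: oaa gbueo ylae uyg pby lcoa gowmz bots tjkmf cfl ygr bxodv trhe
Hunk 7: at line 5 remove [gowmz,bots,tjkmf] add [jmfwg,ath] -> 12 lines: oaa gbueo ylae uyg pby lcoa jmfwg ath cfl ygr bxodv trhe
Final line 5: pby

Answer: pby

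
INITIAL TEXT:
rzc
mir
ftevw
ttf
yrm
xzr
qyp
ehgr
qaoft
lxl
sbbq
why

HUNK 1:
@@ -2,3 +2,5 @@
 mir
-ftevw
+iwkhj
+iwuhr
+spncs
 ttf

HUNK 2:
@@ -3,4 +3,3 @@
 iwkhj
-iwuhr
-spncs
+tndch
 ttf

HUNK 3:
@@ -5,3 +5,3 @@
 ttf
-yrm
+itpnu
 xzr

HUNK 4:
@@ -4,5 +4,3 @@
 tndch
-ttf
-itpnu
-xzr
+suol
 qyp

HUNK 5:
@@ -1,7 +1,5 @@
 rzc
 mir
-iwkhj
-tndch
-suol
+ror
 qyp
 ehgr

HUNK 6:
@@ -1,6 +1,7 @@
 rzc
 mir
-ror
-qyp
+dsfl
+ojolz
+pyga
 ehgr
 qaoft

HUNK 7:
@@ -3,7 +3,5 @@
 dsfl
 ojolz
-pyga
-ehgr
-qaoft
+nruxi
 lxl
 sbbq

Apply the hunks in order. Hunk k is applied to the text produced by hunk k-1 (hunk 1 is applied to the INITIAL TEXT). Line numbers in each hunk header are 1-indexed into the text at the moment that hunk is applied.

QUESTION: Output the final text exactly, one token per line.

Answer: rzc
mir
dsfl
ojolz
nruxi
lxl
sbbq
why

Derivation:
Hunk 1: at line 2 remove [ftevw] add [iwkhj,iwuhr,spncs] -> 14 lines: rzc mir iwkhj iwuhr spncs ttf yrm xzr qyp ehgr qaoft lxl sbbq why
Hunk 2: at line 3 remove [iwuhr,spncs] add [tndch] -> 13 lines: rzc mir iwkhj tndch ttf yrm xzr qyp ehgr qaoft lxl sbbq why
Hunk 3: at line 5 remove [yrm] add [itpnu] -> 13 lines: rzc mir iwkhj tndch ttf itpnu xzr qyp ehgr qaoft lxl sbbq why
Hunk 4: at line 4 remove [ttf,itpnu,xzr] add [suol] -> 11 lines: rzc mir iwkhj tndch suol qyp ehgr qaoft lxl sbbq why
Hunk 5: at line 1 remove [iwkhj,tndch,suol] add [ror] -> 9 lines: rzc mir ror qyp ehgr qaoft lxl sbbq why
Hunk 6: at line 1 remove [ror,qyp] add [dsfl,ojolz,pyga] -> 10 lines: rzc mir dsfl ojolz pyga ehgr qaoft lxl sbbq why
Hunk 7: at line 3 remove [pyga,ehgr,qaoft] add [nruxi] -> 8 lines: rzc mir dsfl ojolz nruxi lxl sbbq why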